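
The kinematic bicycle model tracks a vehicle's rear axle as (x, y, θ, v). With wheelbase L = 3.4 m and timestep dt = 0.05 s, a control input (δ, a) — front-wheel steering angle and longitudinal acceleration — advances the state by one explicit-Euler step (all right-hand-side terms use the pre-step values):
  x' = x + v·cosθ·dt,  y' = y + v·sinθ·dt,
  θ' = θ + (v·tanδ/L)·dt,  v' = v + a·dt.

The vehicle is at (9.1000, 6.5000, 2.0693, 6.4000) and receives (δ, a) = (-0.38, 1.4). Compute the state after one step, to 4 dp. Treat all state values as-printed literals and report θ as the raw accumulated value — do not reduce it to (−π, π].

x' = 9.1000 + 6.4000·cos(2.0693)·0.05 = 8.9470
y' = 6.5000 + 6.4000·sin(2.0693)·0.05 = 6.7811
θ' = 2.0693 + (6.4000/3.4)·tan(-0.38)·0.05 = 2.0317
v' = 6.4000 + 1.4000·0.05 = 6.4700

(8.9470, 6.7811, 2.0317, 6.4700)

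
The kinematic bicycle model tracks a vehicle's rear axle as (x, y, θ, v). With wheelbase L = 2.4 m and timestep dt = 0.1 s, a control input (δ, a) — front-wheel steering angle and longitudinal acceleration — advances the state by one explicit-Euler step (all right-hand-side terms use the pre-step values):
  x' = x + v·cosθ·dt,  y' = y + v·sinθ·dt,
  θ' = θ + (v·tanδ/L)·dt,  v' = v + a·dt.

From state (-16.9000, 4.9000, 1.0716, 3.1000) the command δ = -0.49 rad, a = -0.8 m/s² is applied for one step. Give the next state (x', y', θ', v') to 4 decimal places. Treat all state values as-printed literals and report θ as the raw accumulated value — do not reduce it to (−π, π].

x' = -16.9000 + 3.1000·cos(1.0716)·0.1 = -16.7516
y' = 4.9000 + 3.1000·sin(1.0716)·0.1 = 5.1722
θ' = 1.0716 + (3.1000/2.4)·tan(-0.49)·0.1 = 1.0027
v' = 3.1000 − 0.8000·0.1 = 3.0200

(-16.7516, 5.1722, 1.0027, 3.0200)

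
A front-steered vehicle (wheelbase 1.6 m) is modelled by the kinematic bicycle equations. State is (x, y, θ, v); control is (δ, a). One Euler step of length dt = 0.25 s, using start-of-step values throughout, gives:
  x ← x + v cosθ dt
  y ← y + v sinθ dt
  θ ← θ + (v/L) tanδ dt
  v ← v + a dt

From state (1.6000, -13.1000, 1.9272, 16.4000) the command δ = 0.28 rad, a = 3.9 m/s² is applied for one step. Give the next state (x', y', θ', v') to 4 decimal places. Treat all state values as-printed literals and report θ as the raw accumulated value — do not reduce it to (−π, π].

(0.1695, -9.2577, 2.6641, 17.3750)

x' = 1.6000 + 16.4000·cos(1.9272)·0.25 = 0.1695
y' = -13.1000 + 16.4000·sin(1.9272)·0.25 = -9.2577
θ' = 1.9272 + (16.4000/1.6)·tan(0.28)·0.25 = 2.6641
v' = 16.4000 + 3.9000·0.25 = 17.3750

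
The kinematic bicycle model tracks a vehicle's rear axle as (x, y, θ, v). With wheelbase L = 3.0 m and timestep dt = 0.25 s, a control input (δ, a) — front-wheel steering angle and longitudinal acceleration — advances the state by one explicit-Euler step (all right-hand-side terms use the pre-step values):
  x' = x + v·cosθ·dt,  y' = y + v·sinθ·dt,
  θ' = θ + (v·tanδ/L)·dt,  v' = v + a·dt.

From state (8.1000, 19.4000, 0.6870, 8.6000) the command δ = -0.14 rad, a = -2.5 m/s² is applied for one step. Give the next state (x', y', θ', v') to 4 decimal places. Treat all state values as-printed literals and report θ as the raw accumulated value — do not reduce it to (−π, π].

x' = 8.1000 + 8.6000·cos(0.6870)·0.25 = 9.7623
y' = 19.4000 + 8.6000·sin(0.6870)·0.25 = 20.7636
θ' = 0.6870 + (8.6000/3.0)·tan(-0.14)·0.25 = 0.5860
v' = 8.6000 − 2.5000·0.25 = 7.9750

(9.7623, 20.7636, 0.5860, 7.9750)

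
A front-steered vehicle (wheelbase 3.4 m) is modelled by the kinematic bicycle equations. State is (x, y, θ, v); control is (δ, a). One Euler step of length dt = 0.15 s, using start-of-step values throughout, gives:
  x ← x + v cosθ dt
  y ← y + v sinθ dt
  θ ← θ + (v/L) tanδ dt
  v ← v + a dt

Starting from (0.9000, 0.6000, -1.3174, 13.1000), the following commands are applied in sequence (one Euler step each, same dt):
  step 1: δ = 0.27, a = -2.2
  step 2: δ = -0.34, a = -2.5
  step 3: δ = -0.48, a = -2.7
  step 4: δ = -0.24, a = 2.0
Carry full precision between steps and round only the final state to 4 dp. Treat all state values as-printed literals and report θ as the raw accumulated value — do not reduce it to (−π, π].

after step 1 (δ=0.27, a=-2.2): (1.392612, -1.302251, -1.157450, 12.770000)
after step 2 (δ=-0.34, a=-2.5): (2.162023, -3.056431, -1.356739, 12.395000)
after step 3 (δ=-0.48, a=-2.7): (2.556976, -4.873247, -1.641429, 11.990000)
after step 4 (δ=-0.24, a=2.0): (2.430049, -6.667263, -1.770877, 12.290000)

(2.4300, -6.6673, -1.7709, 12.2900)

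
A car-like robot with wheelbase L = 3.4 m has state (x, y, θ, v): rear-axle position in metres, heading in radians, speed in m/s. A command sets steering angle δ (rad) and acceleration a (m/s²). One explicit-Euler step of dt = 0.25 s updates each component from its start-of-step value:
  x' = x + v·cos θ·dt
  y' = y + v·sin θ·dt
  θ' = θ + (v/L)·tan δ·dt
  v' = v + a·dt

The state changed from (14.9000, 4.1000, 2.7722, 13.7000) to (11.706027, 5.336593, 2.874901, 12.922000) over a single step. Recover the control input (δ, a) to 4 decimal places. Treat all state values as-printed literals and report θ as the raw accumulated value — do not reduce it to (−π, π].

a = (v'−v)/dt = (-0.778000)/0.25 = -3.1120
Δθ = θ'−θ = 0.102701;  (v·dt/L) = 13.7000·0.25/3.4 = 1.007353
tan δ = Δθ·L/(v·dt) = 0.101951  →  δ = 0.1016

δ = 0.1016, a = -3.1120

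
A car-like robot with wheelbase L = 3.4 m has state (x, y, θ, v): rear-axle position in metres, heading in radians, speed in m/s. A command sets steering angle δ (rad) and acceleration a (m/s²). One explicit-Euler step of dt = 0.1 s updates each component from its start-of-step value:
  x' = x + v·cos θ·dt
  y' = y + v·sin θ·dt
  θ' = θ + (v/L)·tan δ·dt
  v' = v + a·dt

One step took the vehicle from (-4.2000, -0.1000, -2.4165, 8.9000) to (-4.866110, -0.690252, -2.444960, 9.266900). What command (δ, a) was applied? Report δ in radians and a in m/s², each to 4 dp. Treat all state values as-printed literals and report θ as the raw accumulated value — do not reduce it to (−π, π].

δ = -0.1083, a = 3.6690

a = (v'−v)/dt = (0.366900)/0.1 = 3.6690
Δθ = θ'−θ = -0.028460;  (v·dt/L) = 8.9000·0.1/3.4 = 0.261765
tan δ = Δθ·L/(v·dt) = -0.108724  →  δ = -0.1083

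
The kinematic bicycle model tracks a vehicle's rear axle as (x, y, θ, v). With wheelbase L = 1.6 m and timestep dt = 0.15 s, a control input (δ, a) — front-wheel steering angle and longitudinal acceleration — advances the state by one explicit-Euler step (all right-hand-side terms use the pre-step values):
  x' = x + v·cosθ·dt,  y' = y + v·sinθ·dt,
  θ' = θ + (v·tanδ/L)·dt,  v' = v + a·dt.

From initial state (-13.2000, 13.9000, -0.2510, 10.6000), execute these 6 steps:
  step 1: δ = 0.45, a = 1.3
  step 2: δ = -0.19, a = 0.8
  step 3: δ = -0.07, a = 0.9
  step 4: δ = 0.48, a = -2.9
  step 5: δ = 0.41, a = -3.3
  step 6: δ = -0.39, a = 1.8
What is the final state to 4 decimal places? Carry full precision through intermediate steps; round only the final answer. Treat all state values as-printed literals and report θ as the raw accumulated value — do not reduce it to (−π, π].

(-4.4924, 15.8542, 0.5445, 10.3900)

after step 1 (δ=0.45, a=1.3): (-11.659823, 13.505087, 0.229036, 10.795000)
after step 2 (δ=-0.19, a=0.8): (-10.082859, 13.872720, 0.034402, 10.915000)
after step 3 (δ=-0.07, a=0.9): (-8.446578, 13.929034, -0.037345, 11.050000)
after step 4 (δ=0.48, a=-2.9): (-6.790233, 13.867150, 0.501976, 10.615000)
after step 5 (δ=0.41, a=-3.3): (-5.394413, 14.633274, 0.934502, 10.120000)
after step 6 (δ=-0.39, a=1.8): (-4.492388, 15.854206, 0.544513, 10.390000)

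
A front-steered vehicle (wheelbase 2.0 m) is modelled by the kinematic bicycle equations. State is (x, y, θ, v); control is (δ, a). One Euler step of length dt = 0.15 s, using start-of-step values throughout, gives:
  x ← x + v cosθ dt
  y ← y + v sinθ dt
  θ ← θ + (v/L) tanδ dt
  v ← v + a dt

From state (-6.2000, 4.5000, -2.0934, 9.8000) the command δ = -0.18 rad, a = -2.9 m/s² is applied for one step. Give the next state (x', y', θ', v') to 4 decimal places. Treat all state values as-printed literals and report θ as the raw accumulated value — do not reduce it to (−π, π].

x' = -6.2000 + 9.8000·cos(-2.0934)·0.15 = -6.9337
y' = 4.5000 + 9.8000·sin(-2.0934)·0.15 = 3.2262
θ' = -2.0934 + (9.8000/2.0)·tan(-0.18)·0.15 = -2.2271
v' = 9.8000 − 2.9000·0.15 = 9.3650

(-6.9337, 3.2262, -2.2271, 9.3650)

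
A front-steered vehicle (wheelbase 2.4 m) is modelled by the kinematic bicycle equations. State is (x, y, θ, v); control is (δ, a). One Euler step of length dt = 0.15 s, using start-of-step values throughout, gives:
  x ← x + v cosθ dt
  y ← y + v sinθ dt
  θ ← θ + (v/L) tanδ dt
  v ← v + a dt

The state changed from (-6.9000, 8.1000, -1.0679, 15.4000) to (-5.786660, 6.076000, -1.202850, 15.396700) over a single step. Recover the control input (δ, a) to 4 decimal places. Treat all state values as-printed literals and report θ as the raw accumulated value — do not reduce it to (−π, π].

a = (v'−v)/dt = (-0.003300)/0.15 = -0.0220
Δθ = θ'−θ = -0.134950;  (v·dt/L) = 15.4000·0.15/2.4 = 0.962500
tan δ = Δθ·L/(v·dt) = -0.140208  →  δ = -0.1393

δ = -0.1393, a = -0.0220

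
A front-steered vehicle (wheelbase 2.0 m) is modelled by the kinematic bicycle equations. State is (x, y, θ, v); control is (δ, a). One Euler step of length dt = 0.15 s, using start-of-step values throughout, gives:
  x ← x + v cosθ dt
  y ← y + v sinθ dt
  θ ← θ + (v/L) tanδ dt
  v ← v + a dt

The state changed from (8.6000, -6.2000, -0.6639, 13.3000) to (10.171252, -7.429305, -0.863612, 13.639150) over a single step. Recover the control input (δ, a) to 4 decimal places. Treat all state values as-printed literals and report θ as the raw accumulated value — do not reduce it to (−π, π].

δ = -0.1976, a = 2.2610

a = (v'−v)/dt = (0.339150)/0.15 = 2.2610
Δθ = θ'−θ = -0.199712;  (v·dt/L) = 13.3000·0.15/2.0 = 0.997500
tan δ = Δθ·L/(v·dt) = -0.200213  →  δ = -0.1976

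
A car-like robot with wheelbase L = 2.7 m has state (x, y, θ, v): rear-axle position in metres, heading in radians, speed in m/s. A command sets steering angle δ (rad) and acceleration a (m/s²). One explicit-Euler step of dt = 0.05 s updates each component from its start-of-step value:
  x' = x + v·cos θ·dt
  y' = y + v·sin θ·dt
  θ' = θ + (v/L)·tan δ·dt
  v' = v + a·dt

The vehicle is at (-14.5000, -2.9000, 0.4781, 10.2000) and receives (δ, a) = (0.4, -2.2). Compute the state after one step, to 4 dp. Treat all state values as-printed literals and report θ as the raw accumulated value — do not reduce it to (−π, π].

x' = -14.5000 + 10.2000·cos(0.4781)·0.05 = -14.0472
y' = -2.9000 + 10.2000·sin(0.4781)·0.05 = -2.6654
θ' = 0.4781 + (10.2000/2.7)·tan(0.4)·0.05 = 0.5580
v' = 10.2000 − 2.2000·0.05 = 10.0900

(-14.0472, -2.6654, 0.5580, 10.0900)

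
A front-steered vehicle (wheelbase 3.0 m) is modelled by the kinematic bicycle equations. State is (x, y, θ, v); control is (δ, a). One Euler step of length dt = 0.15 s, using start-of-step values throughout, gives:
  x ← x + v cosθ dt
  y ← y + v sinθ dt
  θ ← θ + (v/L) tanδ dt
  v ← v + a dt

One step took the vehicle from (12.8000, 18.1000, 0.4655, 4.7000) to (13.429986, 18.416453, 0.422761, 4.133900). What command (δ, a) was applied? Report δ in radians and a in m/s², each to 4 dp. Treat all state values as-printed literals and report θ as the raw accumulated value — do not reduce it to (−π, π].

a = (v'−v)/dt = (-0.566100)/0.15 = -3.7740
Δθ = θ'−θ = -0.042739;  (v·dt/L) = 4.7000·0.15/3.0 = 0.235000
tan δ = Δθ·L/(v·dt) = -0.181868  →  δ = -0.1799

δ = -0.1799, a = -3.7740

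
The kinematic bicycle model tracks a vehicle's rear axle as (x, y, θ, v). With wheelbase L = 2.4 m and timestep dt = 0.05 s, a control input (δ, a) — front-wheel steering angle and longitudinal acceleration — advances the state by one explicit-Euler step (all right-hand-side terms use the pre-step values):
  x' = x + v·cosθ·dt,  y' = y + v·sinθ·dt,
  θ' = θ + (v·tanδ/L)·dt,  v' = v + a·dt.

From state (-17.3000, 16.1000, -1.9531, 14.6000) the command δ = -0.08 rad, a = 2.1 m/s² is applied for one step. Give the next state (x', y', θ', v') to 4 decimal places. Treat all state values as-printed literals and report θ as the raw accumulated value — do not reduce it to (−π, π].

(-17.5723, 15.4227, -1.9775, 14.7050)

x' = -17.3000 + 14.6000·cos(-1.9531)·0.05 = -17.5723
y' = 16.1000 + 14.6000·sin(-1.9531)·0.05 = 15.4227
θ' = -1.9531 + (14.6000/2.4)·tan(-0.08)·0.05 = -1.9775
v' = 14.6000 + 2.1000·0.05 = 14.7050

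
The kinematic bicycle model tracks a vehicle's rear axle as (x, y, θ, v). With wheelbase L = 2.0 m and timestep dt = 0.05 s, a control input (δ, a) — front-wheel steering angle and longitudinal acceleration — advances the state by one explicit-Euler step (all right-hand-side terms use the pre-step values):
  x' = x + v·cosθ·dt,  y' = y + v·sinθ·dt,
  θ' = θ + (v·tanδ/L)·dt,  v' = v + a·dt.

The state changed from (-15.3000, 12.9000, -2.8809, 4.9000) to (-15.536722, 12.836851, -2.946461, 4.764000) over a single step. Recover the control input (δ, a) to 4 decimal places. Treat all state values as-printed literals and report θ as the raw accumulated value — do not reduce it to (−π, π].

δ = -0.4914, a = -2.7200

a = (v'−v)/dt = (-0.136000)/0.05 = -2.7200
Δθ = θ'−θ = -0.065561;  (v·dt/L) = 4.9000·0.05/2.0 = 0.122500
tan δ = Δθ·L/(v·dt) = -0.535192  →  δ = -0.4914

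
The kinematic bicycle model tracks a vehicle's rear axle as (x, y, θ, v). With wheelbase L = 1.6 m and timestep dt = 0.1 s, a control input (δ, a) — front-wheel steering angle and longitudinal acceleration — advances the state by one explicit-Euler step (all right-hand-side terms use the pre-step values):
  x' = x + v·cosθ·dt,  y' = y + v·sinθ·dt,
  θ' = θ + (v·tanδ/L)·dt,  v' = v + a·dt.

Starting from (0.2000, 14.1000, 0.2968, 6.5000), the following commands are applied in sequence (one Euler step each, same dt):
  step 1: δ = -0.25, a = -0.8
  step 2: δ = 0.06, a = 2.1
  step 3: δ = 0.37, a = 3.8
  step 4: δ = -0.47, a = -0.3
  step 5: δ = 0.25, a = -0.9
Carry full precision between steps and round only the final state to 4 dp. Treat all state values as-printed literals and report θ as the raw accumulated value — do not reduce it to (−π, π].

after step 1 (δ=-0.25, a=-0.8): (0.821580, 14.290100, 0.193067, 6.420000)
after step 2 (δ=0.06, a=2.1): (1.451652, 14.413281, 0.217171, 6.630000)
after step 3 (δ=0.37, a=3.8): (2.099079, 14.556136, 0.377892, 7.010000)
after step 4 (δ=-0.47, a=-0.3): (2.750619, 14.814779, 0.155340, 6.980000)
after step 5 (δ=0.25, a=-0.9): (3.440215, 14.922770, 0.266732, 6.890000)

(3.4402, 14.9228, 0.2667, 6.8900)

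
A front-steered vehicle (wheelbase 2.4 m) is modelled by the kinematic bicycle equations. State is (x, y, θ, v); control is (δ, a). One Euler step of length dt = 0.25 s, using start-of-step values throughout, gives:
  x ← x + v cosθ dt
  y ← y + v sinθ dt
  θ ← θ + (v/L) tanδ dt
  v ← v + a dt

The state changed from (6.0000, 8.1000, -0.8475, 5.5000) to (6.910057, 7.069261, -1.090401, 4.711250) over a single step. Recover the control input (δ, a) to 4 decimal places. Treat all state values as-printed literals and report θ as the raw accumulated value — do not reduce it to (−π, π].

a = (v'−v)/dt = (-0.788750)/0.25 = -3.1550
Δθ = θ'−θ = -0.242901;  (v·dt/L) = 5.5000·0.25/2.4 = 0.572917
tan δ = Δθ·L/(v·dt) = -0.423973  →  δ = -0.4010

δ = -0.4010, a = -3.1550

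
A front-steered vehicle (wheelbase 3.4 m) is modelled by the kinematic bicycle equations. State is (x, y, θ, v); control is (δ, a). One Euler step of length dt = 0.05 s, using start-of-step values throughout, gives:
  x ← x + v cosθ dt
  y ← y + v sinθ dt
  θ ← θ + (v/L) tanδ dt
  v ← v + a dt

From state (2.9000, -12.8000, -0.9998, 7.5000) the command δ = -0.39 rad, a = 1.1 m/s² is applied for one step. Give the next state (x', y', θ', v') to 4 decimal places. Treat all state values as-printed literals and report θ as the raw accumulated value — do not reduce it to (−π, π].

(3.1027, -13.1155, -1.0451, 7.5550)

x' = 2.9000 + 7.5000·cos(-0.9998)·0.05 = 3.1027
y' = -12.8000 + 7.5000·sin(-0.9998)·0.05 = -13.1155
θ' = -0.9998 + (7.5000/3.4)·tan(-0.39)·0.05 = -1.0451
v' = 7.5000 + 1.1000·0.05 = 7.5550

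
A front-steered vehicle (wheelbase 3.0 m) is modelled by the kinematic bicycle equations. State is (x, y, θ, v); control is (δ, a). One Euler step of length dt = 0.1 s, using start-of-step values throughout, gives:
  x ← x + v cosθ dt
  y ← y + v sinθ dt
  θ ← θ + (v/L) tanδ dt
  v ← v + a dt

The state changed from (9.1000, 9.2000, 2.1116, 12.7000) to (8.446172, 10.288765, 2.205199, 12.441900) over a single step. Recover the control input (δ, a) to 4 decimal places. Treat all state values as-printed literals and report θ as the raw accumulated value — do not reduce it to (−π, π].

δ = 0.2176, a = -2.5810

a = (v'−v)/dt = (-0.258100)/0.1 = -2.5810
Δθ = θ'−θ = 0.093599;  (v·dt/L) = 12.7000·0.1/3.0 = 0.423333
tan δ = Δθ·L/(v·dt) = 0.221100  →  δ = 0.2176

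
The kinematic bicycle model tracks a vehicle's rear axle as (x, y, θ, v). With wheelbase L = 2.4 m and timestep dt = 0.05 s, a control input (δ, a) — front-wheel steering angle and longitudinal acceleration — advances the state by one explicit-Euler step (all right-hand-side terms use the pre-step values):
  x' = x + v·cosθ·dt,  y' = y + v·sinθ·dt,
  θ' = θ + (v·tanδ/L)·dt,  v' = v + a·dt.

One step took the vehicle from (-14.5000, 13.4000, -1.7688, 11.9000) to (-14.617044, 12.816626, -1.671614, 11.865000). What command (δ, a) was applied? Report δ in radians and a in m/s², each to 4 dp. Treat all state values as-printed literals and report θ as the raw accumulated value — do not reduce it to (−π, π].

a = (v'−v)/dt = (-0.035000)/0.05 = -0.7000
Δθ = θ'−θ = 0.097186;  (v·dt/L) = 11.9000·0.05/2.4 = 0.247917
tan δ = Δθ·L/(v·dt) = 0.392011  →  δ = 0.3736

δ = 0.3736, a = -0.7000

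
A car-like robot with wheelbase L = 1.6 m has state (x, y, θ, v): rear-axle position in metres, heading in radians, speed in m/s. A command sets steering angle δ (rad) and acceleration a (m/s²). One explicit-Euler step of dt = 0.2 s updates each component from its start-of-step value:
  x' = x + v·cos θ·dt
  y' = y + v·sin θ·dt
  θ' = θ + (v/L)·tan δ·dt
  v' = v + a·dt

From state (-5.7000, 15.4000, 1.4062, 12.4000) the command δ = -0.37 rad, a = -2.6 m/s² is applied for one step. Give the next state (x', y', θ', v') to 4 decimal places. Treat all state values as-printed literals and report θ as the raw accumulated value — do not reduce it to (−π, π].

(-5.2936, 17.8465, 0.8050, 11.8800)

x' = -5.7000 + 12.4000·cos(1.4062)·0.2 = -5.2936
y' = 15.4000 + 12.4000·sin(1.4062)·0.2 = 17.8465
θ' = 1.4062 + (12.4000/1.6)·tan(-0.37)·0.2 = 0.8050
v' = 12.4000 − 2.6000·0.2 = 11.8800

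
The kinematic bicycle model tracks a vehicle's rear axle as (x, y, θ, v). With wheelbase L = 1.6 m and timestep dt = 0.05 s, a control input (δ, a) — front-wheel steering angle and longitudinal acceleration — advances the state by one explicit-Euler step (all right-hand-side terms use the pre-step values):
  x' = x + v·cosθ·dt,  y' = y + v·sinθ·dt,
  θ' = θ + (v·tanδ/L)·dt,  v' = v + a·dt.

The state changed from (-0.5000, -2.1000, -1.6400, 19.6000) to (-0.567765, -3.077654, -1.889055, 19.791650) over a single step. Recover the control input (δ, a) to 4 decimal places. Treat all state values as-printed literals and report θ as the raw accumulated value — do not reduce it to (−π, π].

a = (v'−v)/dt = (0.191650)/0.05 = 3.8330
Δθ = θ'−θ = -0.249055;  (v·dt/L) = 19.6000·0.05/1.6 = 0.612500
tan δ = Δθ·L/(v·dt) = -0.406620  →  δ = -0.3862

δ = -0.3862, a = 3.8330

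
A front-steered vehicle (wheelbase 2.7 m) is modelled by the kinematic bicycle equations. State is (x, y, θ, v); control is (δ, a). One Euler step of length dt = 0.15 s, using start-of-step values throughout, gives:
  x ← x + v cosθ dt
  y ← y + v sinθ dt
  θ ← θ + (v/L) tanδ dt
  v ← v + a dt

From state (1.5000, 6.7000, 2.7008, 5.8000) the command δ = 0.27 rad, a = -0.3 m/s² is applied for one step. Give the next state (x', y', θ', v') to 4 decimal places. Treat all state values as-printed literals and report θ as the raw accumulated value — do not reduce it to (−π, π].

x' = 1.5000 + 5.8000·cos(2.7008)·0.15 = 0.7132
y' = 6.7000 + 5.8000·sin(2.7008)·0.15 = 7.0712
θ' = 2.7008 + (5.8000/2.7)·tan(0.27)·0.15 = 2.7900
v' = 5.8000 − 0.3000·0.15 = 5.7550

(0.7132, 7.0712, 2.7900, 5.7550)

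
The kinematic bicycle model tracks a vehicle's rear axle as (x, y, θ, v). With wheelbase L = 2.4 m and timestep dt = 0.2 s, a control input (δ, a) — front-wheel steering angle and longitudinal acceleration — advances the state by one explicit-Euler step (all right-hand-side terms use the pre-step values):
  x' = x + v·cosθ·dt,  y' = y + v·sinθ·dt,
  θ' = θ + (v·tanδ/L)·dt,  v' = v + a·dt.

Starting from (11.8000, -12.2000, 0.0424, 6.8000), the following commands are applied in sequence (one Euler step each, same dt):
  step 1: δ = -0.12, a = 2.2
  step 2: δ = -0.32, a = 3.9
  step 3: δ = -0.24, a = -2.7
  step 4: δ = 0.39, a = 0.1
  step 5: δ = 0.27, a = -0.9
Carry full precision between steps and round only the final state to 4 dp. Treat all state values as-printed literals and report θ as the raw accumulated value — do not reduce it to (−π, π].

(19.0403, -13.3063, 0.0398, 7.3200)

after step 1 (δ=-0.12, a=2.2): (13.158778, -12.142353, -0.025928, 7.240000)
after step 2 (δ=-0.32, a=3.9): (14.606291, -12.179893, -0.225867, 8.020000)
after step 3 (δ=-0.24, a=-2.7): (16.169550, -12.539111, -0.389419, 7.480000)
after step 4 (δ=0.39, a=0.1): (17.553544, -13.107068, -0.133195, 7.500000)
after step 5 (δ=0.27, a=-0.9): (19.040258, -13.306270, 0.039779, 7.320000)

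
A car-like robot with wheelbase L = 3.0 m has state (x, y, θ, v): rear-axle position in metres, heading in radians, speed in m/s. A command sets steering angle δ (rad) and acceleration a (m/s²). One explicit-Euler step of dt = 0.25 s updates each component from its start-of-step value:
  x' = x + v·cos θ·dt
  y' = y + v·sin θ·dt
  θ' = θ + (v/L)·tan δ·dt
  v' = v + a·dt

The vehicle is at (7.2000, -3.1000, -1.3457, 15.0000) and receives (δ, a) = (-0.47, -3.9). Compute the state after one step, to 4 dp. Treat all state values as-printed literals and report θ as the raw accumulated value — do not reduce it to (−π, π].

(8.0370, -6.7554, -1.9807, 14.0250)

x' = 7.2000 + 15.0000·cos(-1.3457)·0.25 = 8.0370
y' = -3.1000 + 15.0000·sin(-1.3457)·0.25 = -6.7554
θ' = -1.3457 + (15.0000/3.0)·tan(-0.47)·0.25 = -1.9807
v' = 15.0000 − 3.9000·0.25 = 14.0250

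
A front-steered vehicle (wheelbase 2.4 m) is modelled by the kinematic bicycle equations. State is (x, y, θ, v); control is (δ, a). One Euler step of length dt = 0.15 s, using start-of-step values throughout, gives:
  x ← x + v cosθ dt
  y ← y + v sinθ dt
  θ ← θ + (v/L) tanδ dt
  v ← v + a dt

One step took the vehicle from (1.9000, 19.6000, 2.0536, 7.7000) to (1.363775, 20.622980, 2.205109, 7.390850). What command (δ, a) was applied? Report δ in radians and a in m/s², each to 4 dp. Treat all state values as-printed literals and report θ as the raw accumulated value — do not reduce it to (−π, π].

δ = 0.3050, a = -2.0610

a = (v'−v)/dt = (-0.309150)/0.15 = -2.0610
Δθ = θ'−θ = 0.151509;  (v·dt/L) = 7.7000·0.15/2.4 = 0.481250
tan δ = Δθ·L/(v·dt) = 0.314824  →  δ = 0.3050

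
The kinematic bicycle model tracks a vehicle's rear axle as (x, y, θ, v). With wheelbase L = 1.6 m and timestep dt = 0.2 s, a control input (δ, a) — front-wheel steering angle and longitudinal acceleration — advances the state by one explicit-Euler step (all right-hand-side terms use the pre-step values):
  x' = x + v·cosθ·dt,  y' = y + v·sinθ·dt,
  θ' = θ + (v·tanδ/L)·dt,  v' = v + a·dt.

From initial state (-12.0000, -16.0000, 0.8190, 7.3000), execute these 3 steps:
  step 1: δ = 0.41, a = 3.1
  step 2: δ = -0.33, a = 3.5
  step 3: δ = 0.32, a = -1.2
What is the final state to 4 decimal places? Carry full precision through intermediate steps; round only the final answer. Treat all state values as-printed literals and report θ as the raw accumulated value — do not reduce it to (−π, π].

(-9.3489, -12.1235, 1.2336, 8.3800)

after step 1 (δ=0.41, a=3.1): (-11.002890, -14.933524, 1.215601, 7.920000)
after step 2 (δ=-0.33, a=3.5): (-10.452017, -13.448399, 0.876501, 8.620000)
after step 3 (δ=0.32, a=-1.2): (-9.348926, -12.123497, 1.233573, 8.380000)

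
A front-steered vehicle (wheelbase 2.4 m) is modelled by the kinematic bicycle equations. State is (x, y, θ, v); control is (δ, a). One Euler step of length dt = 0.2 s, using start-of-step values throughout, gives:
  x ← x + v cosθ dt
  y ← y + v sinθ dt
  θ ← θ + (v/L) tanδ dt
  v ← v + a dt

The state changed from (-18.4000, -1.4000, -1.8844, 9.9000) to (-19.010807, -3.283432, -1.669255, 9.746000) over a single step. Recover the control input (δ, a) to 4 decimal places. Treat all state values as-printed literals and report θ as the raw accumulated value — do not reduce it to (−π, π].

a = (v'−v)/dt = (-0.154000)/0.2 = -0.7700
Δθ = θ'−θ = 0.215145;  (v·dt/L) = 9.9000·0.2/2.4 = 0.825000
tan δ = Δθ·L/(v·dt) = 0.260782  →  δ = 0.2551

δ = 0.2551, a = -0.7700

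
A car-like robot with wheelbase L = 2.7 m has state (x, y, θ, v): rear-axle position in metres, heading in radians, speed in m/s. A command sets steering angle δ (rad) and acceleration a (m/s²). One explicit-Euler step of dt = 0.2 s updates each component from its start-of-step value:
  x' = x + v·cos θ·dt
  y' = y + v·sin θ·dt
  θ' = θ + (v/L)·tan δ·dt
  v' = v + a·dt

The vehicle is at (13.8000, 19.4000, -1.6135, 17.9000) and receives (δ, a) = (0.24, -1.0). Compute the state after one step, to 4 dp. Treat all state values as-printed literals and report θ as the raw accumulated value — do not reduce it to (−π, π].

x' = 13.8000 + 17.9000·cos(-1.6135)·0.2 = 13.6472
y' = 19.4000 + 17.9000·sin(-1.6135)·0.2 = 15.8233
θ' = -1.6135 + (17.9000/2.7)·tan(0.24)·0.2 = -1.2890
v' = 17.9000 − 1.0000·0.2 = 17.7000

(13.6472, 15.8233, -1.2890, 17.7000)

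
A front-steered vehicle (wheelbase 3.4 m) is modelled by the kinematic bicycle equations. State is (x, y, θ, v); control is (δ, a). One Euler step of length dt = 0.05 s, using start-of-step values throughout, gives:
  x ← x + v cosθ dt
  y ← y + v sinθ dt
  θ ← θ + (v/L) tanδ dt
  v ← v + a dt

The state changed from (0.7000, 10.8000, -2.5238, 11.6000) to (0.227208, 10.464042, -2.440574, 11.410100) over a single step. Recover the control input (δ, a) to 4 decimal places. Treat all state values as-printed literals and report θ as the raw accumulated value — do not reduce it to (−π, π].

δ = 0.4539, a = -3.7980

a = (v'−v)/dt = (-0.189900)/0.05 = -3.7980
Δθ = θ'−θ = 0.083226;  (v·dt/L) = 11.6000·0.05/3.4 = 0.170588
tan δ = Δθ·L/(v·dt) = 0.487877  →  δ = 0.4539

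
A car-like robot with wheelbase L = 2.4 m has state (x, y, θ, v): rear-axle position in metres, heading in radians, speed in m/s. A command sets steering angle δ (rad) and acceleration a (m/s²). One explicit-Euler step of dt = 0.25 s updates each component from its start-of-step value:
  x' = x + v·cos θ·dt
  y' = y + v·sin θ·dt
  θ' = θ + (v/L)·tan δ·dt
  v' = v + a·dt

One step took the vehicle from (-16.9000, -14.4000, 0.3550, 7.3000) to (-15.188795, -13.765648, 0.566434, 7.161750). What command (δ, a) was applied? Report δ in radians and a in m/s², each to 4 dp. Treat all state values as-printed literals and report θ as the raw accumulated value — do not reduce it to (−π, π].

δ = 0.2712, a = -0.5530

a = (v'−v)/dt = (-0.138250)/0.25 = -0.5530
Δθ = θ'−θ = 0.211434;  (v·dt/L) = 7.3000·0.25/2.4 = 0.760417
tan δ = Δθ·L/(v·dt) = 0.278050  →  δ = 0.2712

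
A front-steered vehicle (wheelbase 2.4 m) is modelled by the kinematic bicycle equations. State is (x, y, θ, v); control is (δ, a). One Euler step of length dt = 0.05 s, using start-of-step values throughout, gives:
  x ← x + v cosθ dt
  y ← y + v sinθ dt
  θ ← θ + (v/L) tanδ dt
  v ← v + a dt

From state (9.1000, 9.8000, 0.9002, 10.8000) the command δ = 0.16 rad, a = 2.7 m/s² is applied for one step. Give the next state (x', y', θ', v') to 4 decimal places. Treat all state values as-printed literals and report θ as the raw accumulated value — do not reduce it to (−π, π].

(9.4356, 10.2231, 0.9365, 10.9350)

x' = 9.1000 + 10.8000·cos(0.9002)·0.05 = 9.4356
y' = 9.8000 + 10.8000·sin(0.9002)·0.05 = 10.2231
θ' = 0.9002 + (10.8000/2.4)·tan(0.16)·0.05 = 0.9365
v' = 10.8000 + 2.7000·0.05 = 10.9350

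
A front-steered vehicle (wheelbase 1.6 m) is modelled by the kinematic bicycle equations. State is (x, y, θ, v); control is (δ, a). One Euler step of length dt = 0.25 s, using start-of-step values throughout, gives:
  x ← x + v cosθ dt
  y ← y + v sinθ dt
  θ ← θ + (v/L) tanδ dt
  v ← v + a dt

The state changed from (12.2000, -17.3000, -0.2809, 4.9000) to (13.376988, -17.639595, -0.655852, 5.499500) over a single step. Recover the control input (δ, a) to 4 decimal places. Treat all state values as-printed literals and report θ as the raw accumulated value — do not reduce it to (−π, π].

a = (v'−v)/dt = (0.599500)/0.25 = 2.3980
Δθ = θ'−θ = -0.374952;  (v·dt/L) = 4.9000·0.25/1.6 = 0.765625
tan δ = Δθ·L/(v·dt) = -0.489733  →  δ = -0.4554

δ = -0.4554, a = 2.3980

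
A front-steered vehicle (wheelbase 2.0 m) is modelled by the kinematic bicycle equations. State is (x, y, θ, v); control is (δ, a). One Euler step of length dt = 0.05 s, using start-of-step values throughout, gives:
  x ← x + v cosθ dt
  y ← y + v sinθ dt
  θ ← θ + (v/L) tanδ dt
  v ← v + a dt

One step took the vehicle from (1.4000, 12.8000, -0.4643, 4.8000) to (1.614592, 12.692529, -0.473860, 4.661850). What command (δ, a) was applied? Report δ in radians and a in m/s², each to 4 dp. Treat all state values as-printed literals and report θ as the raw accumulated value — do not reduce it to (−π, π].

δ = -0.0795, a = -2.7630

a = (v'−v)/dt = (-0.138150)/0.05 = -2.7630
Δθ = θ'−θ = -0.009560;  (v·dt/L) = 4.8000·0.05/2.0 = 0.120000
tan δ = Δθ·L/(v·dt) = -0.079667  →  δ = -0.0795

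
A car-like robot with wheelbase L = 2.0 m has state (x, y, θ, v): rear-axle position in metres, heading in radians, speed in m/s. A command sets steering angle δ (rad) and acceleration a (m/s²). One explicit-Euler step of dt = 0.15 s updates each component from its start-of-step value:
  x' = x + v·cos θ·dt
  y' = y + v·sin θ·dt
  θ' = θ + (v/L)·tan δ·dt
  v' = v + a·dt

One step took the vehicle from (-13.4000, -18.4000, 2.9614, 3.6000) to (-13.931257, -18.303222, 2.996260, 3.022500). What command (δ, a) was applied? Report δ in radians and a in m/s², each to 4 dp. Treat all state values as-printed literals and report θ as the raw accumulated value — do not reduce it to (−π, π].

δ = 0.1284, a = -3.8500

a = (v'−v)/dt = (-0.577500)/0.15 = -3.8500
Δθ = θ'−θ = 0.034860;  (v·dt/L) = 3.6000·0.15/2.0 = 0.270000
tan δ = Δθ·L/(v·dt) = 0.129111  →  δ = 0.1284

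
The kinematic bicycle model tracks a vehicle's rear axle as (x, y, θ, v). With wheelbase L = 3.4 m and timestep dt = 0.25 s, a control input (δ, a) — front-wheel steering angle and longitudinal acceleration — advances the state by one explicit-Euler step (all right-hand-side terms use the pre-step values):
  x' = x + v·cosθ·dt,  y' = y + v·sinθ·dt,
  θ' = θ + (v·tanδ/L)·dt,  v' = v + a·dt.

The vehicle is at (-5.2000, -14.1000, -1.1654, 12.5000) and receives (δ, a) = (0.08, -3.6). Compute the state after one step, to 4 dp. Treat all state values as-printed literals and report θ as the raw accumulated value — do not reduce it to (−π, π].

(-3.9676, -16.9717, -1.0917, 11.6000)

x' = -5.2000 + 12.5000·cos(-1.1654)·0.25 = -3.9676
y' = -14.1000 + 12.5000·sin(-1.1654)·0.25 = -16.9717
θ' = -1.1654 + (12.5000/3.4)·tan(0.08)·0.25 = -1.0917
v' = 12.5000 − 3.6000·0.25 = 11.6000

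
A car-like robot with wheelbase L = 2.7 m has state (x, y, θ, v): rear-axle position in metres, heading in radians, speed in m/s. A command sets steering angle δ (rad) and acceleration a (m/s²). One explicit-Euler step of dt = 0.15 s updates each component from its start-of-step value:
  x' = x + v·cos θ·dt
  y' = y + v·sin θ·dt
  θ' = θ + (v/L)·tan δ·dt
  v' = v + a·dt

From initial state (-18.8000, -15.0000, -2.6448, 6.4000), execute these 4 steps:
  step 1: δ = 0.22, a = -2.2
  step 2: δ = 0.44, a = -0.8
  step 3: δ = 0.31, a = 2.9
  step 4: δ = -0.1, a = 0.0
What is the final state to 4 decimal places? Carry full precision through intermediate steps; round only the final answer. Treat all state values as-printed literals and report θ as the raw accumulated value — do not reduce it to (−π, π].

(-21.7080, -17.2660, -2.3362, 6.3850)

after step 1 (δ=0.22, a=-2.2): (-19.643951, -15.457544, -2.565291, 6.070000)
after step 2 (δ=0.44, a=-0.8): (-20.407390, -15.953700, -2.406533, 5.950000)
after step 3 (δ=0.31, a=2.9): (-21.069439, -16.552238, -2.300647, 6.385000)
after step 4 (δ=-0.1, a=0.0): (-21.708027, -17.266024, -2.336238, 6.385000)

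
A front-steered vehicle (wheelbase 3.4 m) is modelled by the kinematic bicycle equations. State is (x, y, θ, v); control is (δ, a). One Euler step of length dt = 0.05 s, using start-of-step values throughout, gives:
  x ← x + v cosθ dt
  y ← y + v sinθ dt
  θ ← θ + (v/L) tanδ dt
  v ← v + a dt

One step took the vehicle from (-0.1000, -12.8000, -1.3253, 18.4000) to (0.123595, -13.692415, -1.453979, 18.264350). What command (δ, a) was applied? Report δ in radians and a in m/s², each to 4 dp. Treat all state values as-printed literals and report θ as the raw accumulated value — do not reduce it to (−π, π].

a = (v'−v)/dt = (-0.135650)/0.05 = -2.7130
Δθ = θ'−θ = -0.128679;  (v·dt/L) = 18.4000·0.05/3.4 = 0.270588
tan δ = Δθ·L/(v·dt) = -0.475553  →  δ = -0.4439

δ = -0.4439, a = -2.7130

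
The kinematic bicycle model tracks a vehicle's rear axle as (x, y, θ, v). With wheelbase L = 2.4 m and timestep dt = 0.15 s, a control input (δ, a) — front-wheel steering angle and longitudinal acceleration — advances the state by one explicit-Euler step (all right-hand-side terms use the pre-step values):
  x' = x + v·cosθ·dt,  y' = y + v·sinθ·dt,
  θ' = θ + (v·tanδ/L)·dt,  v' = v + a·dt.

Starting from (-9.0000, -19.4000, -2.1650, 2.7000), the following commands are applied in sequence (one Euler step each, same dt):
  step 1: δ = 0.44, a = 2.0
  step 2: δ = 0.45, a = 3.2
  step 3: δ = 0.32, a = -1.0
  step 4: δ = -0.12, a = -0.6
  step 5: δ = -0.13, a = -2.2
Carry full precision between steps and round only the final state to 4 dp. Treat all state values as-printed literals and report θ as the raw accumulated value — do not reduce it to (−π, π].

(-10.0144, -21.5237, -1.9745, 2.9100)

after step 1 (δ=0.44, a=2.0): (-9.226739, -19.735581, -2.085556, 3.000000)
after step 2 (δ=0.45, a=3.2): (-9.448285, -20.127266, -1.994983, 3.480000)
after step 3 (δ=0.32, a=-1.0): (-9.663130, -20.603003, -1.922906, 3.330000)
after step 4 (δ=-0.12, a=-0.6): (-9.835397, -21.071857, -1.948001, 3.240000)
after step 5 (δ=-0.13, a=-2.2): (-10.014402, -21.523690, -1.974476, 2.910000)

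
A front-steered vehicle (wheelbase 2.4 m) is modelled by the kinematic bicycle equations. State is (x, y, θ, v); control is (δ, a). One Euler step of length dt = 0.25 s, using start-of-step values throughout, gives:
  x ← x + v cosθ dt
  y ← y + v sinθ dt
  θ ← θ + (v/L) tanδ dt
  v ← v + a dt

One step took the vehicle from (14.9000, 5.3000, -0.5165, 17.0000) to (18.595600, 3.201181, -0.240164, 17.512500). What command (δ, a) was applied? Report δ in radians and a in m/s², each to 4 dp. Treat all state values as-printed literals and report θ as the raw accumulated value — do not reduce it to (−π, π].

δ = 0.1548, a = 2.0500

a = (v'−v)/dt = (0.512500)/0.25 = 2.0500
Δθ = θ'−θ = 0.276336;  (v·dt/L) = 17.0000·0.25/2.4 = 1.770833
tan δ = Δθ·L/(v·dt) = 0.156049  →  δ = 0.1548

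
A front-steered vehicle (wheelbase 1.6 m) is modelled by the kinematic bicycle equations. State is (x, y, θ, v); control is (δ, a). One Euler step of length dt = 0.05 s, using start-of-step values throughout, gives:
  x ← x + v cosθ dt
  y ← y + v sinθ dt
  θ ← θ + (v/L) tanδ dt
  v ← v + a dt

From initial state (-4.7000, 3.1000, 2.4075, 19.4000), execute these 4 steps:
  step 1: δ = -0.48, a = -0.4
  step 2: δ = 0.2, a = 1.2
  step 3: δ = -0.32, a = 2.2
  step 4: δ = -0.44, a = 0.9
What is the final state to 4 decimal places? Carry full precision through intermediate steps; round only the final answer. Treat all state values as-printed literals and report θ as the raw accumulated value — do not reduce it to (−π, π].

after step 1 (δ=-0.48, a=-0.4): (-5.420166, 3.749816, 2.091880, 19.380000)
after step 2 (δ=0.2, a=1.2): (-5.902553, 4.590211, 2.214646, 19.440000)
after step 3 (δ=-0.32, a=2.2): (-6.486024, 5.367608, 2.013327, 19.550000)
after step 4 (δ=-0.44, a=0.9): (-6.904617, 6.250946, 1.725709, 19.595000)

(-6.9046, 6.2509, 1.7257, 19.5950)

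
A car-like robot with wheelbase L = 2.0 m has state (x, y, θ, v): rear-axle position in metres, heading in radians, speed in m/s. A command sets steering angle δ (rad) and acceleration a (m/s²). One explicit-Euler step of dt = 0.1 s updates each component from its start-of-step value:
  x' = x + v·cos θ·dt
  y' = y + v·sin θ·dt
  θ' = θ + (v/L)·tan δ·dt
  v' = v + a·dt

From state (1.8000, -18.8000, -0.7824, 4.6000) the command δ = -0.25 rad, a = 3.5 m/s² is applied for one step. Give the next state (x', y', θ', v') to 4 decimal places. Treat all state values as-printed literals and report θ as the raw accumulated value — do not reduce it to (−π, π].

(2.1262, -19.1243, -0.8411, 4.9500)

x' = 1.8000 + 4.6000·cos(-0.7824)·0.1 = 2.1262
y' = -18.8000 + 4.6000·sin(-0.7824)·0.1 = -19.1243
θ' = -0.7824 + (4.6000/2.0)·tan(-0.25)·0.1 = -0.8411
v' = 4.6000 + 3.5000·0.1 = 4.9500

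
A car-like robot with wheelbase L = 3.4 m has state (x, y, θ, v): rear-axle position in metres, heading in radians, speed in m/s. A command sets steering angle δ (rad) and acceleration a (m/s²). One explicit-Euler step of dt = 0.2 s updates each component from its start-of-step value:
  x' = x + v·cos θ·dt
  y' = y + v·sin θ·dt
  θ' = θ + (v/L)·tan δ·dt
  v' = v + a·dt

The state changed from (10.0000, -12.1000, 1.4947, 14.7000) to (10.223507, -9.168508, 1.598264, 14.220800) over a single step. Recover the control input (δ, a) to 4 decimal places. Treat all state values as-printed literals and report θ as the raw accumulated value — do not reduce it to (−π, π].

a = (v'−v)/dt = (-0.479200)/0.2 = -2.3960
Δθ = θ'−θ = 0.103564;  (v·dt/L) = 14.7000·0.2/3.4 = 0.864706
tan δ = Δθ·L/(v·dt) = 0.119768  →  δ = 0.1192

δ = 0.1192, a = -2.3960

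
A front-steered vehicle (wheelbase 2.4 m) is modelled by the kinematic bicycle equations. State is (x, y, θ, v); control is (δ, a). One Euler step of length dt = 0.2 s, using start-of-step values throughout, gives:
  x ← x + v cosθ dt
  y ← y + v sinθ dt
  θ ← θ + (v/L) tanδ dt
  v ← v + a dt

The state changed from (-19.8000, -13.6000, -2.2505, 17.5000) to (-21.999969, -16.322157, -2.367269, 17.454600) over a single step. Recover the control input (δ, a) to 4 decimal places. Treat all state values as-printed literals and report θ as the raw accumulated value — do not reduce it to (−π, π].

δ = -0.0799, a = -0.2270

a = (v'−v)/dt = (-0.045400)/0.2 = -0.2270
Δθ = θ'−θ = -0.116769;  (v·dt/L) = 17.5000·0.2/2.4 = 1.458333
tan δ = Δθ·L/(v·dt) = -0.080070  →  δ = -0.0799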